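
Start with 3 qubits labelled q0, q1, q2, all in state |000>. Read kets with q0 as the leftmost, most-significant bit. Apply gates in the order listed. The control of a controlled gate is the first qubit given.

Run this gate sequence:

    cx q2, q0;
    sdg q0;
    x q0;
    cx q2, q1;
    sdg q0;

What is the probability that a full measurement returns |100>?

A full measurement returns |100> with probability 1.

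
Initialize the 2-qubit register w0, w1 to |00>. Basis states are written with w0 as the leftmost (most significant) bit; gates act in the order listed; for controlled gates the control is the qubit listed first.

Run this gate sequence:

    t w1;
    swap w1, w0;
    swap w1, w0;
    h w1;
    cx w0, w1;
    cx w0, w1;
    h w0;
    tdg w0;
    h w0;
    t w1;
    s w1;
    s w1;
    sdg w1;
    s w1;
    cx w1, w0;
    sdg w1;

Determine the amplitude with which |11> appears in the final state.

The amplitude on |11> is sqrt(2)*(exp(3*I*pi/4) + I)/4.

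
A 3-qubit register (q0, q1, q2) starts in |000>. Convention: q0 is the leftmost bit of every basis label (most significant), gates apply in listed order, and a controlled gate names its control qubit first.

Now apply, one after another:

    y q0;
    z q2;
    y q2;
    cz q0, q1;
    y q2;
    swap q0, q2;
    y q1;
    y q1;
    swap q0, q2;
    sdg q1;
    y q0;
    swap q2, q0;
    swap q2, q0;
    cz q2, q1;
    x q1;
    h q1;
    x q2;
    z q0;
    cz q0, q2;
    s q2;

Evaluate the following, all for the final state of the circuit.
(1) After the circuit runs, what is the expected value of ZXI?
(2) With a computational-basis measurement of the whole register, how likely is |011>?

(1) The expectation value of ZXI is -1. Key observation: the block from step 6 through step 9 cancels to the identity and can be dropped.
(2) Outcome |011> occurs with probability 1/2.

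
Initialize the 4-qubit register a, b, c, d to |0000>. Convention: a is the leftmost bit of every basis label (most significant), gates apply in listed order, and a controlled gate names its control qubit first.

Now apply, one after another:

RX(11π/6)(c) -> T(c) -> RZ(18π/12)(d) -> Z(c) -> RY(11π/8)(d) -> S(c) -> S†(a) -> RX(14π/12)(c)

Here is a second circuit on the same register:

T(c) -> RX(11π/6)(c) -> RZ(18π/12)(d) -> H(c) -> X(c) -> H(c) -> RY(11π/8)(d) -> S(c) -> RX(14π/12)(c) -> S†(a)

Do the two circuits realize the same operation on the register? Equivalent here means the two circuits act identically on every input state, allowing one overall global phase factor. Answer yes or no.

No: there is an input state on which the two circuits produce genuinely different outputs (not merely differing by a phase).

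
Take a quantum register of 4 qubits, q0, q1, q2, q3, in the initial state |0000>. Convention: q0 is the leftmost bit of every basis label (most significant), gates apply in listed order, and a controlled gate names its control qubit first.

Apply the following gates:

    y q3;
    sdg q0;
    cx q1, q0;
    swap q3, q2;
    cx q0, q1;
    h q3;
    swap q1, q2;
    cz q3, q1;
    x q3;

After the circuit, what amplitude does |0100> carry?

|0100> carries amplitude -sqrt(2)*I/2 in the final state.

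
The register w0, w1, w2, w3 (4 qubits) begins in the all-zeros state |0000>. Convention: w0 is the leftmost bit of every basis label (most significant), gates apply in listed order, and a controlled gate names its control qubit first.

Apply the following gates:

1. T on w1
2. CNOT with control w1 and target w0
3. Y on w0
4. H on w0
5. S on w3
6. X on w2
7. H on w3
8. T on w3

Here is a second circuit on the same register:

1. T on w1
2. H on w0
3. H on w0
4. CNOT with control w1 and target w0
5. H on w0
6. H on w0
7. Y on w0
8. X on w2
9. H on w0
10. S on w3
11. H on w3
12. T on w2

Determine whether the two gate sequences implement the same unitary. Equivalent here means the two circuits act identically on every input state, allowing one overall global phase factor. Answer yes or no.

No — the two circuits implement different unitaries, even allowing a global phase.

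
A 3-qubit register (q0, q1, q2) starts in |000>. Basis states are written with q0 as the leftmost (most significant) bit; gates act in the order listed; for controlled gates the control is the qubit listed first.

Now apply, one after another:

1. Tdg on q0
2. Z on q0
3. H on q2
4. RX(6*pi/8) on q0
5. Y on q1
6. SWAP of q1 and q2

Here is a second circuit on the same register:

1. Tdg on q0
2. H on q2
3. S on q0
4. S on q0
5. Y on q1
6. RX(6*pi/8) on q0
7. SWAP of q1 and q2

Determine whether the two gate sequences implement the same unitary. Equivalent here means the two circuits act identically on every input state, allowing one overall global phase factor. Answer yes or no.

Yes — the two circuits implement the same unitary up to a global phase.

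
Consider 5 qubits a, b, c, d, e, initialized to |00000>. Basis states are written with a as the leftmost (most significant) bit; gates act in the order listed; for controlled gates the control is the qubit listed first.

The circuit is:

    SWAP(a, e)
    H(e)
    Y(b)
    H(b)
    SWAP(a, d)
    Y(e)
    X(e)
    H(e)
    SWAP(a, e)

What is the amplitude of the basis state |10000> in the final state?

The final state's coefficient on |10000> equals -sqrt(2)/2.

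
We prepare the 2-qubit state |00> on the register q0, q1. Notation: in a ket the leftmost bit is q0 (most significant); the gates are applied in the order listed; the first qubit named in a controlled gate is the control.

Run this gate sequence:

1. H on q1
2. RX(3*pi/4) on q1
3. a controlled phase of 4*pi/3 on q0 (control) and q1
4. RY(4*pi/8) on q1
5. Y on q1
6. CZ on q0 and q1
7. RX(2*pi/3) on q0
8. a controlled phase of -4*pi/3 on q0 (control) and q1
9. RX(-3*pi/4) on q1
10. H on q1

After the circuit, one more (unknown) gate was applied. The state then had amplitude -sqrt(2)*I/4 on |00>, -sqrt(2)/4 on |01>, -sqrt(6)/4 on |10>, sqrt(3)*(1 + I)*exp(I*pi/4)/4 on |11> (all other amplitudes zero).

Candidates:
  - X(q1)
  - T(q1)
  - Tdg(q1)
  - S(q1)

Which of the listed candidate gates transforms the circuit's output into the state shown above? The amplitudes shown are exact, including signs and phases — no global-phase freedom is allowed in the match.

The applied gate was T(q1).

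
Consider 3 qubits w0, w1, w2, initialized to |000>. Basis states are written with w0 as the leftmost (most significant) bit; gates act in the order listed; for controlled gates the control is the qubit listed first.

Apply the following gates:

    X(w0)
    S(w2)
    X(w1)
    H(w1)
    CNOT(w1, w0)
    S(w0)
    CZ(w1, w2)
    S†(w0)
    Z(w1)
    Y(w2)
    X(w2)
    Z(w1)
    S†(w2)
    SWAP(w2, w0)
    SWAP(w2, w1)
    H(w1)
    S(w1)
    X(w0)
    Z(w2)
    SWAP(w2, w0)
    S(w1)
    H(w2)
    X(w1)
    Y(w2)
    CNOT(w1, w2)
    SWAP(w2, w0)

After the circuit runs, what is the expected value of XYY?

In the final state, XYY has expectation -1.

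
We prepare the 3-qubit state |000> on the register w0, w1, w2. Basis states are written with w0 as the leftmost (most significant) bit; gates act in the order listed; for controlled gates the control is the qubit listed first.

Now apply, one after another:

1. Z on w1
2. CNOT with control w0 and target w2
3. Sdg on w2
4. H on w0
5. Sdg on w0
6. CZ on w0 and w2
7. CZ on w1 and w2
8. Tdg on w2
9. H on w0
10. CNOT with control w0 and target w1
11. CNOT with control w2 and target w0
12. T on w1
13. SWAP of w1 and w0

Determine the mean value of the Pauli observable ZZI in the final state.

The expectation value of ZZI is 1.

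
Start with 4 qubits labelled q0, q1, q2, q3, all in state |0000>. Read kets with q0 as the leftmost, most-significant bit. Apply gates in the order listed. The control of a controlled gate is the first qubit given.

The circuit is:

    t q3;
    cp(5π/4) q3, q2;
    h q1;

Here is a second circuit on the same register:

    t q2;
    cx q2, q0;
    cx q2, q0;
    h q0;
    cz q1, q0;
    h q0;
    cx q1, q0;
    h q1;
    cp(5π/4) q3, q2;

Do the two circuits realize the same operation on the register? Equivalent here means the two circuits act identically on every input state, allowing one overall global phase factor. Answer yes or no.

No: there is an input state on which the two circuits produce genuinely different outputs (not merely differing by a phase).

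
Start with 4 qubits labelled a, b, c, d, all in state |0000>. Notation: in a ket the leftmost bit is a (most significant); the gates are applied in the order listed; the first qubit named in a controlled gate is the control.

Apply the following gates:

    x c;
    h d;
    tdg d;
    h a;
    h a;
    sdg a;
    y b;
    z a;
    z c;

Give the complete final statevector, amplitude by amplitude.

The resulting statevector has amplitude -sqrt(2)*I/2 on |0110>, -sqrt(2)*exp(I*pi/4)/2 on |0111>, and 0 on every other basis state. Key observation: steps 4-5 multiply out to the identity, so the circuit reduces to the remaining gates.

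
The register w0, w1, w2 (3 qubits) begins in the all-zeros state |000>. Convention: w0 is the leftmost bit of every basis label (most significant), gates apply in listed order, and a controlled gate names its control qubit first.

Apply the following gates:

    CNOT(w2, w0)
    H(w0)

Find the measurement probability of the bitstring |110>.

A full measurement returns |110> with probability 0.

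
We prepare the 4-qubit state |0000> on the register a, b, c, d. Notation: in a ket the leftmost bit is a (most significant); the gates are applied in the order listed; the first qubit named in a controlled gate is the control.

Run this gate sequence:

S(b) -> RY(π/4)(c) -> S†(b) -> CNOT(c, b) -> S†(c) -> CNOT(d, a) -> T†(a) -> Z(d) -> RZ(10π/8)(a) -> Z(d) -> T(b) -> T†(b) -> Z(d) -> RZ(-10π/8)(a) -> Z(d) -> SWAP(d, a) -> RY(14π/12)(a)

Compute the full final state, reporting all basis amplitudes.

The final amplitudes are sqrt(sqrt(2) + 2)*(-sqrt(6) + sqrt(2))/8 on |0000>, -sqrt(2)*I*sqrt(2 - sqrt(2))/8 + sqrt(6)*I*sqrt(2 - sqrt(2))/8 on |0110>, sqrt(sqrt(2) + 2)*(sqrt(2) + sqrt(6))/8 on |1000>, -sqrt(6)*I*sqrt(2 - sqrt(2))/8 - sqrt(2)*I*sqrt(2 - sqrt(2))/8 on |1110>, and 0 on every other basis state. Key observation: steps 8-15 multiply out to the identity, so the circuit reduces to the remaining gates.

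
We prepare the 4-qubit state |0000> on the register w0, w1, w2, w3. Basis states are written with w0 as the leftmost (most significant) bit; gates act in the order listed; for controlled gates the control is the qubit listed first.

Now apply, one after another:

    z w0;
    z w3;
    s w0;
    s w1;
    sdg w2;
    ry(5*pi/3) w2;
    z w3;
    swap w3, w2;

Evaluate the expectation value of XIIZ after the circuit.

The observable XIIZ averages to 0.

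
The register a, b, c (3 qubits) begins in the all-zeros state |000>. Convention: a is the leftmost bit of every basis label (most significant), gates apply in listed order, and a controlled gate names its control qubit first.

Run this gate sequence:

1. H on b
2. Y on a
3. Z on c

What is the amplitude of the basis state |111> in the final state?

The final state's coefficient on |111> equals 0.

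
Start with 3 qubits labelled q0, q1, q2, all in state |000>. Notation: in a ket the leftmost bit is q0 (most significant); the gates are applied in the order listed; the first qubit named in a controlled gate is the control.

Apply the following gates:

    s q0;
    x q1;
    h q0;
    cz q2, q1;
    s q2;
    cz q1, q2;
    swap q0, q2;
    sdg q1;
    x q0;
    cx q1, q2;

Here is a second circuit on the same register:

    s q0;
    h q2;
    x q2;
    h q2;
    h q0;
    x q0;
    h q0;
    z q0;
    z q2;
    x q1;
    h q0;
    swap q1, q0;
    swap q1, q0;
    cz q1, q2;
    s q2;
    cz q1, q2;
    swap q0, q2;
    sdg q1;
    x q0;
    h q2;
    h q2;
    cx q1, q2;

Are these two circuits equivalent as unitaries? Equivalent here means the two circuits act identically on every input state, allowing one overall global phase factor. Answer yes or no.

Yes: on every input state the two circuits agree up to one overall phase factor.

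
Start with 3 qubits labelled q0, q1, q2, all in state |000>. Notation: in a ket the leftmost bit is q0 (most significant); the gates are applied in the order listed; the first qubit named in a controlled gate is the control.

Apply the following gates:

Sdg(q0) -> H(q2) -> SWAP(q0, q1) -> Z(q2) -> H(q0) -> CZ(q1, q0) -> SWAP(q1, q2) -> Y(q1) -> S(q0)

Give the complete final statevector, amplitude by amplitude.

The final amplitudes are I/2 on |000>, 0 on |001>, I/2 on |010>, 0 on |011>, -1/2 on |100>, 0 on |101>, -1/2 on |110>, 0 on |111>.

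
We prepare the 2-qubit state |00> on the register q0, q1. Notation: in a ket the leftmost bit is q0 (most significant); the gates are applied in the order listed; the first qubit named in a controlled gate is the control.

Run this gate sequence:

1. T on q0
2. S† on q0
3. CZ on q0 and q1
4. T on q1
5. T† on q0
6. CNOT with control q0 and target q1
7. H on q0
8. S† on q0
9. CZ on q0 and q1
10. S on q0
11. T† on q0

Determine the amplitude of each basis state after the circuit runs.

The final amplitudes are sqrt(2)/2 on |00>, 0 on |01>, -sqrt(2)*exp(3*I*pi/4)/2 on |10>, 0 on |11>.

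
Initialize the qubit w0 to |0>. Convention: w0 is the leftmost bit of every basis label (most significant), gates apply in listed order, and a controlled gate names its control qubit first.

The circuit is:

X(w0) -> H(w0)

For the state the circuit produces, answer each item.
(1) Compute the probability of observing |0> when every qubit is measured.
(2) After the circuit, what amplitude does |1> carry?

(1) A full measurement returns |0> with probability 1/2.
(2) The amplitude on |1> is -sqrt(2)/2.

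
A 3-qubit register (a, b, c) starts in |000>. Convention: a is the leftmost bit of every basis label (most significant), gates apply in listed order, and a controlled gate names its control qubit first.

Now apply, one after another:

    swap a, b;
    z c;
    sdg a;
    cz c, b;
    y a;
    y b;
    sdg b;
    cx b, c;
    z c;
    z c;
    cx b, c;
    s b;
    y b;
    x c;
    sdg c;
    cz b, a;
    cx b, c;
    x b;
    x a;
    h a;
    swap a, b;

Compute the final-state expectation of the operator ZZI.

In the final state, ZZI has expectation 0. Key observation: gates 6-13 undo each other exactly, leaving only the rest of the circuit to track.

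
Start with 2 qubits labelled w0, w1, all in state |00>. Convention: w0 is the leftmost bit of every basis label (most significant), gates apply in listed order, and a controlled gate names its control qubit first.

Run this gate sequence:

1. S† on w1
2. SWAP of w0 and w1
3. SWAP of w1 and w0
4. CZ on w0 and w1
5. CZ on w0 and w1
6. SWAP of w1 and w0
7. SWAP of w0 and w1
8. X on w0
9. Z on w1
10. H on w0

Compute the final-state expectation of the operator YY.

The expectation value of YY is 0.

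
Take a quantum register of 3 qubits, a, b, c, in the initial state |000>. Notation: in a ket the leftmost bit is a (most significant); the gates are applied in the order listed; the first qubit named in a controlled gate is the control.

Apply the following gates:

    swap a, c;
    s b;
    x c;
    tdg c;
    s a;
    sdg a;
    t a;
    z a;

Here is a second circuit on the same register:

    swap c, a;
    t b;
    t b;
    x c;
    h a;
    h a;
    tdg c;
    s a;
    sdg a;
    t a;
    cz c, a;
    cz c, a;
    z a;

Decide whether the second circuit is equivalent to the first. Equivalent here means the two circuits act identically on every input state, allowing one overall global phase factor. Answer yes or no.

Yes, they are equivalent — the unitaries differ by at most a global phase.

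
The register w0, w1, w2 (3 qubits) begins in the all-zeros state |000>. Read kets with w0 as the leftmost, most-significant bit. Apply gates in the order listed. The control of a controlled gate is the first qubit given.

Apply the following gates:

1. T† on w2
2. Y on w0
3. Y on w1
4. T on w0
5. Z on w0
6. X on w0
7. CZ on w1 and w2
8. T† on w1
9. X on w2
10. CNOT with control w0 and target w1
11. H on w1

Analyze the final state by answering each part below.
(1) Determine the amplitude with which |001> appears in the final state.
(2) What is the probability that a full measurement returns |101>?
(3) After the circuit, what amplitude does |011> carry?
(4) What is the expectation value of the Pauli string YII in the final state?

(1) |001> carries amplitude sqrt(2)/2 in the final state.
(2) A full measurement returns |101> with probability 0.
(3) |011> carries amplitude -sqrt(2)/2 in the final state.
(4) The expectation value of YII is 0.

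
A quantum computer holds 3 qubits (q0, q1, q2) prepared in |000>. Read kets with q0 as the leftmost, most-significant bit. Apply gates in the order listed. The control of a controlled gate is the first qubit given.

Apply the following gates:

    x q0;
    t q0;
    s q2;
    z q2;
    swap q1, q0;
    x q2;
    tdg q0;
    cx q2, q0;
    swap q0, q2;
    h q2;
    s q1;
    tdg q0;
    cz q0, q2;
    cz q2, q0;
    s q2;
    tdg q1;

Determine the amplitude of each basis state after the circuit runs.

The resulting statevector has amplitude sqrt(2)*exp(I*pi/4)/2 on |110>, -sqrt(2)*exp(3*I*pi/4)/2 on |111>, and 0 on every other basis state.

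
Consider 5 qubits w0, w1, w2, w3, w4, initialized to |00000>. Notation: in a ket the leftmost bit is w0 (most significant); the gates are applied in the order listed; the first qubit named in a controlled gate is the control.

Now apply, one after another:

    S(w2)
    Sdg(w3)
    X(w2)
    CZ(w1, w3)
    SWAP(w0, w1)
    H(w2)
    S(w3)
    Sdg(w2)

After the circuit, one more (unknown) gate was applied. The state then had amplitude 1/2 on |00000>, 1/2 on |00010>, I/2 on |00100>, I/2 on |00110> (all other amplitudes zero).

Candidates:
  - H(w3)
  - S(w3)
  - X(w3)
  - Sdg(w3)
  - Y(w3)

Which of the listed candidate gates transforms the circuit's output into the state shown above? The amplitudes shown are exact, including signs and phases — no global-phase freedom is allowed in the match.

The unique candidate consistent with the amplitudes is H(w3).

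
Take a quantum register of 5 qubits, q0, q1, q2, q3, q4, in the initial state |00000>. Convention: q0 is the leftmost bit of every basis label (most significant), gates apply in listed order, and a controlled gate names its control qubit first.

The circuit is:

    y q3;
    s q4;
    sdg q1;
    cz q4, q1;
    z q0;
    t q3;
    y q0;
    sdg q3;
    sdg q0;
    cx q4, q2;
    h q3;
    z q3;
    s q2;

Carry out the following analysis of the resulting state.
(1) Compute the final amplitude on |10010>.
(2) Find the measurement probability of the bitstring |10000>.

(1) The amplitude on |10010> is sqrt(2)*exp(I*pi/4)/2.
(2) A full measurement returns |10000> with probability 1/2.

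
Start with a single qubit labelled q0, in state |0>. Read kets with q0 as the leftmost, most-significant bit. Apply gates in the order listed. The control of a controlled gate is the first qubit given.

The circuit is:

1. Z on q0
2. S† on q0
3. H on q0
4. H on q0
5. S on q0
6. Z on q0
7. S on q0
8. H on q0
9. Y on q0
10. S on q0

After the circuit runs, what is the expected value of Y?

In the final state, Y has expectation -1. Key observation: steps 1-6 multiply out to the identity, so the circuit reduces to the remaining gates.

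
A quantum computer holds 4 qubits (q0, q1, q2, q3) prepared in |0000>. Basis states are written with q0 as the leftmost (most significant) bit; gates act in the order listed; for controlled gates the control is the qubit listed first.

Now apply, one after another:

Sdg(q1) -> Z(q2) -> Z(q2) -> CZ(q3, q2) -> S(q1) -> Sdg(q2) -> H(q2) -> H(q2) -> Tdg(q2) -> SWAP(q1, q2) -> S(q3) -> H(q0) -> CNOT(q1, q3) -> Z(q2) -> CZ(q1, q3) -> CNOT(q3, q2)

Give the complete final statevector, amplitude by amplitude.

The resulting statevector has amplitude sqrt(2)/2 on |0000>, sqrt(2)/2 on |1000>, and 0 on every other basis state. Key observation: gates 7-8 undo each other exactly, leaving only the rest of the circuit to track.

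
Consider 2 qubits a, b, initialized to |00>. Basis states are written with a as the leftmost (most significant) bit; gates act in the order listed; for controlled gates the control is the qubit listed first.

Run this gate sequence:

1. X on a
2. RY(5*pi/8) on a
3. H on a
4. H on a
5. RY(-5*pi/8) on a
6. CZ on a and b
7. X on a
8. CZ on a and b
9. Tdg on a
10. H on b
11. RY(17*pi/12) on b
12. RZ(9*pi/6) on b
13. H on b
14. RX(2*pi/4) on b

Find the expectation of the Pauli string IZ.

In the final state, IZ has expectation -sqrt(3)*sqrt(1/2 - sqrt(2)/4)*sqrt(sqrt(2)/4 + 1/2)*sin(5*pi/16)**4 - 2*sqrt(3)*sqrt(1/2 - sqrt(2)/4)*sqrt(sqrt(2)/4 + 1/2)*sin(5*pi/16)**2*cos(5*pi/16)**2 - sqrt(3)*sqrt(1/2 - sqrt(2)/4)*sqrt(sqrt(2)/4 + 1/2)*cos(5*pi/16)**4 + sqrt(2)*cos(5*pi/16)**4/4 + sqrt(2)*sin(5*pi/16)**2*cos(5*pi/16)**2/2 + sqrt(2)*sin(5*pi/16)**4/4. Key observation: steps 2-5 multiply out to the identity, so the circuit reduces to the remaining gates.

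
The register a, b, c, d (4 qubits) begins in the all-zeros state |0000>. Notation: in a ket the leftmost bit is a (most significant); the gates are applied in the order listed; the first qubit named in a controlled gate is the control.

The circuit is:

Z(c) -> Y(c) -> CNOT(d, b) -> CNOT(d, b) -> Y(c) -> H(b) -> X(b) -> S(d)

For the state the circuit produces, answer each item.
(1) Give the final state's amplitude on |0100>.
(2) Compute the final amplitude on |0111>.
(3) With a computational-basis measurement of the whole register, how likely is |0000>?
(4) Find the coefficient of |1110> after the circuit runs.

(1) |0100> carries amplitude sqrt(2)/2 in the final state. Key observation: steps 2-5 multiply out to the identity, so the circuit reduces to the remaining gates.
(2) The final state's coefficient on |0111> equals 0.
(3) Outcome |0000> occurs with probability 1/2.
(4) The amplitude on |1110> is 0.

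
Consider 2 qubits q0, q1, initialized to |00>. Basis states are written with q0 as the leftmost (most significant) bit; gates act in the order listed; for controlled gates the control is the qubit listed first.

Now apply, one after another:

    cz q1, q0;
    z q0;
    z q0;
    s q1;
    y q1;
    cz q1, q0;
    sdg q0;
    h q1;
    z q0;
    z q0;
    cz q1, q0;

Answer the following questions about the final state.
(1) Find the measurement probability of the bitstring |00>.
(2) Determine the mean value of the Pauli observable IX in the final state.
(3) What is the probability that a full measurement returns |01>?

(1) A full measurement returns |00> with probability 1/2.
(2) The expectation value of IX is -1.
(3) A full measurement returns |01> with probability 1/2.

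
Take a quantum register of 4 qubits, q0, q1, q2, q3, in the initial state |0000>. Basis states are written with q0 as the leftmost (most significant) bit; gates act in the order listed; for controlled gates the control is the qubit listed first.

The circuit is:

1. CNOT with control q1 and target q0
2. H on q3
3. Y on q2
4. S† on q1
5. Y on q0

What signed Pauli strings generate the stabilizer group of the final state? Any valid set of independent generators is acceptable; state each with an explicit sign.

The stabilizer group can be generated by +IIIX, -ZIII, +IZII, -IIZI, among other valid generating sets.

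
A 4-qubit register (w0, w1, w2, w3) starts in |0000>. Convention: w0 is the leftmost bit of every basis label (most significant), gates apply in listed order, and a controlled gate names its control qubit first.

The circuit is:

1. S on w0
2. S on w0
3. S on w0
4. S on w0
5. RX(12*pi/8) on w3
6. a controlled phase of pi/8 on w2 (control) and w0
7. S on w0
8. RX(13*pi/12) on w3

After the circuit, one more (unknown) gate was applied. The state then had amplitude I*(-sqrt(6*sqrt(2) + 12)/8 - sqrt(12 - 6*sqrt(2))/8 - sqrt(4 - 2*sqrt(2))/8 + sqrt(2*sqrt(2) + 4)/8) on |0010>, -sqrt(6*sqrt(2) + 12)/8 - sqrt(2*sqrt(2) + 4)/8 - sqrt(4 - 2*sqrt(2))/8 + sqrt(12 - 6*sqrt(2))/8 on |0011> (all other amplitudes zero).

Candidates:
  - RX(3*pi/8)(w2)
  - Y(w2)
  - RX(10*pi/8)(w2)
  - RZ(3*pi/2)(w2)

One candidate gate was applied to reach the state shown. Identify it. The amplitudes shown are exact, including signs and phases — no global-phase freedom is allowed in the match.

The unique candidate consistent with the amplitudes is Y(w2). Key observation: gates 1-4 undo each other exactly, leaving only the rest of the circuit to track.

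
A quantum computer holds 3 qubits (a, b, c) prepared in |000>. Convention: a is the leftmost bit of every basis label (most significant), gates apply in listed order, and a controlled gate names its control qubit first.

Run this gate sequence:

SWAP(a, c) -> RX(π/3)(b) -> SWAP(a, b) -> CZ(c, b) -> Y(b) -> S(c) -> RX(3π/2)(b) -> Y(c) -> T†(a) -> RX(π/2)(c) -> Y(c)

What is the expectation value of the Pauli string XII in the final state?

The expectation value of XII is -sqrt(6)/4.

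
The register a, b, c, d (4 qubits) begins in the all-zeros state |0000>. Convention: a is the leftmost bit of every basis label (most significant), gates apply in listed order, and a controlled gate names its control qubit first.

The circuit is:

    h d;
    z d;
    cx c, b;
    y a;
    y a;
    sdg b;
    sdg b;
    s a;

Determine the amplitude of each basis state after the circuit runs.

After the circuit, the state carries amplitude sqrt(2)/2 on |0000>, -sqrt(2)/2 on |0001>, and 0 on every other basis state.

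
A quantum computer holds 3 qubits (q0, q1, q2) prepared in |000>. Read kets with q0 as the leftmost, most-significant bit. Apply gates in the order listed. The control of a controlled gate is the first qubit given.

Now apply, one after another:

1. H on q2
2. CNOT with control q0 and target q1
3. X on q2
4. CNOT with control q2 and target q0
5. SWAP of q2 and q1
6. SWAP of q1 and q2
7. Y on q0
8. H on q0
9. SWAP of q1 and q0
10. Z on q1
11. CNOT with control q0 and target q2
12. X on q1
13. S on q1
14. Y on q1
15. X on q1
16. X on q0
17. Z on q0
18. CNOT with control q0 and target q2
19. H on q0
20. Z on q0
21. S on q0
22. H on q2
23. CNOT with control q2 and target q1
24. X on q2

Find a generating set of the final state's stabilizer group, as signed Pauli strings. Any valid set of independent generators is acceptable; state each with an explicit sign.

The final state is stabilized by the group generated by +YII, -IIY, +IZI; other independent generating sets are equally valid.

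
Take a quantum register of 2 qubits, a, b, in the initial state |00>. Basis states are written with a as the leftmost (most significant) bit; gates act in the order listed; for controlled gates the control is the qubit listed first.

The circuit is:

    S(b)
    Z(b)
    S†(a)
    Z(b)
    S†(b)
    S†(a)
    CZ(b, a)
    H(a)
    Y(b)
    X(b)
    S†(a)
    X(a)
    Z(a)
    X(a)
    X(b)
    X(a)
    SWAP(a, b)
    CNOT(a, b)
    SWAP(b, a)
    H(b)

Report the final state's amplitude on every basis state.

The final amplitudes are -I/2 on |00>, I/2 on |01>, 1/2 on |10>, -1/2 on |11>.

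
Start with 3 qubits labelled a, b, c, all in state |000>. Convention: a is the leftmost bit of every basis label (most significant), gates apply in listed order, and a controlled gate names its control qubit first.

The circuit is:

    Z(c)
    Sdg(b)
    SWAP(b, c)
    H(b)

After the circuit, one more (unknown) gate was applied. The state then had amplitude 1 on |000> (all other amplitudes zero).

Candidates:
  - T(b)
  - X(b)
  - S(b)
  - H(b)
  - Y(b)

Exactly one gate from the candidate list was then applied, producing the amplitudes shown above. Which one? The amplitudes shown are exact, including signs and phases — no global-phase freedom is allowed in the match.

It was H(b) that produced the state shown.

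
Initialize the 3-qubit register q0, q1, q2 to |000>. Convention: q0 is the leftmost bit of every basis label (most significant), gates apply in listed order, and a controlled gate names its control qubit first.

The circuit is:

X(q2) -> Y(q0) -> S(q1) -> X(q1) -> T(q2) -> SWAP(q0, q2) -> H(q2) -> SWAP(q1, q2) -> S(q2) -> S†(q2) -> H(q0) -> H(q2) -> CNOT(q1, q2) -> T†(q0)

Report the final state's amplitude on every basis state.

After the circuit, the state carries amplitude sqrt(2)*exp(3*I*pi/4)/4 on |000>, -sqrt(2)*exp(3*I*pi/4)/4 on |001>, sqrt(2)*exp(3*I*pi/4)/4 on |010>, -sqrt(2)*exp(3*I*pi/4)/4 on |011>, -sqrt(2)*I/4 on |100>, sqrt(2)*I/4 on |101>, -sqrt(2)*I/4 on |110>, sqrt(2)*I/4 on |111>. Key observation: the block from step 9 through step 10 cancels to the identity and can be dropped.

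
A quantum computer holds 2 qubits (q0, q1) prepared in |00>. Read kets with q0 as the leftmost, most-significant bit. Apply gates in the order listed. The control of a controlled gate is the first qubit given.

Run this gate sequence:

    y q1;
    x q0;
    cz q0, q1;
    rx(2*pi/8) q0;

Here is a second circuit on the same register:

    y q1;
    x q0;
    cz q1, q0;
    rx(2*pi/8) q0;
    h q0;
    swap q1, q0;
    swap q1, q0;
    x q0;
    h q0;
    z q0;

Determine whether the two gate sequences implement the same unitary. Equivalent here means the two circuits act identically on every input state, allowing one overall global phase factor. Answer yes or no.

Yes: on every input state the two circuits agree up to one overall phase factor.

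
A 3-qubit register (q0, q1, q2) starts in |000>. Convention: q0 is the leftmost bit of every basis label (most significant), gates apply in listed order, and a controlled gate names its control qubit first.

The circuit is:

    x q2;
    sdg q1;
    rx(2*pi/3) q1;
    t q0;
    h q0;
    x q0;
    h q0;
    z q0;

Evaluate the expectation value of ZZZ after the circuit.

The observable ZZZ averages to 1/2.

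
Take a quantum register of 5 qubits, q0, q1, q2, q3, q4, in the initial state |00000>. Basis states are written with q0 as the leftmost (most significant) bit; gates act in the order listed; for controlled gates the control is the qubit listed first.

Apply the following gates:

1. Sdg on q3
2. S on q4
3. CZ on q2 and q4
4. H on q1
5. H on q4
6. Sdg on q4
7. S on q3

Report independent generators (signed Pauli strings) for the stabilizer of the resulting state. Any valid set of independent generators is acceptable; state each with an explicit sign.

The final state is stabilized by the group generated by +IXIII, -IIIIY, +ZIIII, +IIZII, +IIIZI; other independent generating sets are equally valid.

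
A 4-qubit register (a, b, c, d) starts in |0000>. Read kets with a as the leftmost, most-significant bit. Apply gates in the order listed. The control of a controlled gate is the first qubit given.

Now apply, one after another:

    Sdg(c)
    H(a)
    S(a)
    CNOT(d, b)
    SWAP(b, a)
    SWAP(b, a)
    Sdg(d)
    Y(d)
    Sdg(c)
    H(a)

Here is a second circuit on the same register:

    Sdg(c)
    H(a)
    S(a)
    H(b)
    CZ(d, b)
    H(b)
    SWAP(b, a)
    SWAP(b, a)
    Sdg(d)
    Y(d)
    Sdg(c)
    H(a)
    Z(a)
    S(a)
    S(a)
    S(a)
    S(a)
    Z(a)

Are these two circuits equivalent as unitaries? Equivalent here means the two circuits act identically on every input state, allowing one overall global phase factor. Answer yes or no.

Yes: on every input state the two circuits agree up to one overall phase factor.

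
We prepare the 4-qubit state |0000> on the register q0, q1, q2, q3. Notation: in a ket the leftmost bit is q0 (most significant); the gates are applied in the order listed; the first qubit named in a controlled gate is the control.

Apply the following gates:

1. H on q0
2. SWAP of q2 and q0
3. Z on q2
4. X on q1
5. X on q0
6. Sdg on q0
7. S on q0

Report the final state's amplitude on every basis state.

The resulting statevector has amplitude sqrt(2)/2 on |1100>, -sqrt(2)/2 on |1110>, and 0 on every other basis state.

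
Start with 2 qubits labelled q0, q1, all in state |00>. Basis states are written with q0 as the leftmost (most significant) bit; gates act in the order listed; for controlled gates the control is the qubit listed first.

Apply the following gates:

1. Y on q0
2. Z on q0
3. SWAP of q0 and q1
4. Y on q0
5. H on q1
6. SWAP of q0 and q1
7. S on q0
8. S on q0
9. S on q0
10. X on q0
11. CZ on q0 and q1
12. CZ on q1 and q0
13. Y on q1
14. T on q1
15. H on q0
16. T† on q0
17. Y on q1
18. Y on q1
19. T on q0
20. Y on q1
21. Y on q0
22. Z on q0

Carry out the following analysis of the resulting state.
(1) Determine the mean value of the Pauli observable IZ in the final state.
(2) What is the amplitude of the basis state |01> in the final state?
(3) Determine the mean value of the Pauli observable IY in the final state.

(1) The observable IZ averages to -1.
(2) The amplitude on |01> is 1/2 + I/2.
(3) The expectation value of IY is 0.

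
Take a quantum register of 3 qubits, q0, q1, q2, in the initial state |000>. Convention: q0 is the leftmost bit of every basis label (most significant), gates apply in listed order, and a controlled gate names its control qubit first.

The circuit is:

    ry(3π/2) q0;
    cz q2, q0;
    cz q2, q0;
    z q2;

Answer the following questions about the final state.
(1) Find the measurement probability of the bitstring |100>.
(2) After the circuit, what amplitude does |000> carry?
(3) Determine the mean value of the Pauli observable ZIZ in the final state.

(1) The probability of measuring |100> is 1/2. Key observation: gates 2-3 undo each other exactly, leaving only the rest of the circuit to track.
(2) The amplitude on |000> is -sqrt(2)/2.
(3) The observable ZIZ averages to 0.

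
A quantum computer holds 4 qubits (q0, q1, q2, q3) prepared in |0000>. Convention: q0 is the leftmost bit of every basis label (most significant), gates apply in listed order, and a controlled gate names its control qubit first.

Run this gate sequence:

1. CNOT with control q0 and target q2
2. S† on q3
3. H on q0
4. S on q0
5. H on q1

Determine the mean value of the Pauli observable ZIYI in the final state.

In the final state, ZIYI has expectation 0.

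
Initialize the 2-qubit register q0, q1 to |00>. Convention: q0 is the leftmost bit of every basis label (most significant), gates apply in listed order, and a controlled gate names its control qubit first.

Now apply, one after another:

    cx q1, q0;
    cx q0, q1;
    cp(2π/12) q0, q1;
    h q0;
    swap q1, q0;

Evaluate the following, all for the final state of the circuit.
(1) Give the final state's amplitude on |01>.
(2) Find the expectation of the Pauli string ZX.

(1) |01> carries amplitude sqrt(2)/2 in the final state.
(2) In the final state, ZX has expectation 1.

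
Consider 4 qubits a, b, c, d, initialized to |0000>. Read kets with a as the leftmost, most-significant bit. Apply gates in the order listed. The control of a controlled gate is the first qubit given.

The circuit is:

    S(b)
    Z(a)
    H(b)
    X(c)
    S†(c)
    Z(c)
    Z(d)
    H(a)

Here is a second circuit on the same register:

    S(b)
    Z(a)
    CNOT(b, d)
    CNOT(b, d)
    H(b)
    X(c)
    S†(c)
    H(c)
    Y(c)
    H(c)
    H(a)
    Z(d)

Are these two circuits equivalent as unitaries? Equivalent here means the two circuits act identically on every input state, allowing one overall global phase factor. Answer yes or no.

No — the two circuits implement different unitaries, even allowing a global phase.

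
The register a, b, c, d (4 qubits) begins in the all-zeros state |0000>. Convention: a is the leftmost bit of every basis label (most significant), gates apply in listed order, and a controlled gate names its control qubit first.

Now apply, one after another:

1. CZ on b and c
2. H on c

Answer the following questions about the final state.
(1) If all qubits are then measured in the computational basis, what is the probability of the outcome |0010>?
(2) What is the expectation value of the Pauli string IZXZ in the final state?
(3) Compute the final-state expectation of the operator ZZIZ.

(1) The probability of measuring |0010> is 1/2.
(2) The observable IZXZ averages to 1.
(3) The observable ZZIZ averages to 1.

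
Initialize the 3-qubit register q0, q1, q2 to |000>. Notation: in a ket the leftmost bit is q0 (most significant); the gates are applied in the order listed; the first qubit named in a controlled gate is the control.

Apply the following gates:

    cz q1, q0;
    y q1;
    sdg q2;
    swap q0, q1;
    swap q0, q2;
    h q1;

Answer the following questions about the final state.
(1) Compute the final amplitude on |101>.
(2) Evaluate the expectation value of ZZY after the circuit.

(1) The final state's coefficient on |101> equals 0.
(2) The expectation value of ZZY is 0.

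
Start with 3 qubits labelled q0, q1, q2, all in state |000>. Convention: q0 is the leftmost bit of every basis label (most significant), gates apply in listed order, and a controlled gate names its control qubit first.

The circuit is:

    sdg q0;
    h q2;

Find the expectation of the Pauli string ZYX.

In the final state, ZYX has expectation 0.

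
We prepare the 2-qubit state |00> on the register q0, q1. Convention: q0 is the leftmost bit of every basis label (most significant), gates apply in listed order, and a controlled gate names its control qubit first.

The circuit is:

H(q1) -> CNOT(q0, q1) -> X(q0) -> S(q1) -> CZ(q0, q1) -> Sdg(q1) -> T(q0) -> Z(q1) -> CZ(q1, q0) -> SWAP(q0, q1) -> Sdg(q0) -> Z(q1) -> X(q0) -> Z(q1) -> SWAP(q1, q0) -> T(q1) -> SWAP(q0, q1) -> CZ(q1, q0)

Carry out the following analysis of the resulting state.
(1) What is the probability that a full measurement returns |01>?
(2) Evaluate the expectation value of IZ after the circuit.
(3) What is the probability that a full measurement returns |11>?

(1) Outcome |01> occurs with probability 1/2.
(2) In the final state, IZ has expectation -1.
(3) Outcome |11> occurs with probability 1/2.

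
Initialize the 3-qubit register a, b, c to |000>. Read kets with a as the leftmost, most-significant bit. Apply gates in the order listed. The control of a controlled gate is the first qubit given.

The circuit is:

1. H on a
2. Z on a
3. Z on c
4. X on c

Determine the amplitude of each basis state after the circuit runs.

After the circuit, the state carries amplitude sqrt(2)/2 on |001>, -sqrt(2)/2 on |101>, and 0 on every other basis state.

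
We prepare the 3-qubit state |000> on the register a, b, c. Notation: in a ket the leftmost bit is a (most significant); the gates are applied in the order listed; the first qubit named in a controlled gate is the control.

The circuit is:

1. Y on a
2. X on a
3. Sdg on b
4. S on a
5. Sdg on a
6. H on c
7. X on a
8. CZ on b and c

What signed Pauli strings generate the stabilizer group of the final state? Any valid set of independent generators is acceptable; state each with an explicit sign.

The stabilizer group can be generated by +IIX, -ZII, +IZI, among other valid generating sets.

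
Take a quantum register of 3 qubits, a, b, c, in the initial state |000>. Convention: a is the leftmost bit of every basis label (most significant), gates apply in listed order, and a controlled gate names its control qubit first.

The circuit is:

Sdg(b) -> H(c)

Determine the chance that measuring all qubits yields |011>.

The probability of measuring |011> is 0.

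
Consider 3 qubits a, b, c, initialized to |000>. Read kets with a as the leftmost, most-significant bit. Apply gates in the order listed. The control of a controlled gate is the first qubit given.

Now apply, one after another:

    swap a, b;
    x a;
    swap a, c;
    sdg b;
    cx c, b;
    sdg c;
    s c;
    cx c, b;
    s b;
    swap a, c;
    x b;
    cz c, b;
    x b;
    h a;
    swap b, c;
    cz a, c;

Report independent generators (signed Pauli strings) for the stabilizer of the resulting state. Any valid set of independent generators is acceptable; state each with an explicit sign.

The stabilizer group can be generated by -XII, +IZI, +IIZ, among other valid generating sets. Key observation: the block from step 3 through step 10 cancels to the identity and can be dropped.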